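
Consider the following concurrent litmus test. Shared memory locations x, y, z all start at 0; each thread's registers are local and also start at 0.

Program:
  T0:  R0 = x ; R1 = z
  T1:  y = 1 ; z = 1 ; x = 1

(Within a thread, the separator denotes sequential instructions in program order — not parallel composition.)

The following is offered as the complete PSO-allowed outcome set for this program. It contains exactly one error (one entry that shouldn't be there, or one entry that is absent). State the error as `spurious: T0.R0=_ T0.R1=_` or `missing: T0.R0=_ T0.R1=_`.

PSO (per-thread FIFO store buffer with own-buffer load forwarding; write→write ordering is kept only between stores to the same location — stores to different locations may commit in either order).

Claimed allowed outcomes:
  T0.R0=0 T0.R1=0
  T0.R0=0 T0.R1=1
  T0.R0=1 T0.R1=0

missing: T0.R0=1 T0.R1=1

outcome vector order: (T0.R0,T0.R1)
PSO (4): 0/0 0/1 1/0 1/1
PSO∖claimed = {1/1}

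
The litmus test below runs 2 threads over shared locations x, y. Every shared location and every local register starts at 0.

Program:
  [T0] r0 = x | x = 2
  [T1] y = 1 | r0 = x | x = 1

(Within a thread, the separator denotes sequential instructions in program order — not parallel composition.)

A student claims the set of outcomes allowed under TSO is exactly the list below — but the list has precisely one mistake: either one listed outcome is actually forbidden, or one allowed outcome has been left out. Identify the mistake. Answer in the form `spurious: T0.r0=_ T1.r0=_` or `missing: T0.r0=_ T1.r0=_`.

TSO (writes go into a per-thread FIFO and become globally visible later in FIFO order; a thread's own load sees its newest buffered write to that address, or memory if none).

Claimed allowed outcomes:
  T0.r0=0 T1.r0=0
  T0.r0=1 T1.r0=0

missing: T0.r0=0 T1.r0=2

outcome vector order: (T0.r0,T1.r0)
[TSO] allowed = {(0,0), (0,2), (1,0)}
TSO∖claimed = {(0,2)}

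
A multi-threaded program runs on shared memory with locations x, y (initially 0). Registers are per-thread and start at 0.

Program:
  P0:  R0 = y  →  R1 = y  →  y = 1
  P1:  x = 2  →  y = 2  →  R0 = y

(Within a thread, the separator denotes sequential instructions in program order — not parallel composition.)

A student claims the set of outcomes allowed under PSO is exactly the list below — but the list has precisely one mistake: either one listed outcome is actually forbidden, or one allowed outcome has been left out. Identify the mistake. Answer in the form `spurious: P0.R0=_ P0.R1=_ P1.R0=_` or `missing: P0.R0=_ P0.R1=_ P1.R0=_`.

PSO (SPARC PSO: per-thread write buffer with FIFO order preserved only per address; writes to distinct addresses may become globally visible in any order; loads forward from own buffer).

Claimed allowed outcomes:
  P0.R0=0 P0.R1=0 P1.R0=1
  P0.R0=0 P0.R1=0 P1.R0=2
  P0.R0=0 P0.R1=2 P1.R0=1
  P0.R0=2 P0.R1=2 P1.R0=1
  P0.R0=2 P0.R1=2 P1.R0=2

outcome vector order: (P0.R0,P0.R1,P1.R0)
under PSO → (0,0,1), (0,0,2), (0,2,1), (0,2,2), (2,2,1), (2,2,2)
PSO∖claimed = {(0,2,2)}

missing: P0.R0=0 P0.R1=2 P1.R0=2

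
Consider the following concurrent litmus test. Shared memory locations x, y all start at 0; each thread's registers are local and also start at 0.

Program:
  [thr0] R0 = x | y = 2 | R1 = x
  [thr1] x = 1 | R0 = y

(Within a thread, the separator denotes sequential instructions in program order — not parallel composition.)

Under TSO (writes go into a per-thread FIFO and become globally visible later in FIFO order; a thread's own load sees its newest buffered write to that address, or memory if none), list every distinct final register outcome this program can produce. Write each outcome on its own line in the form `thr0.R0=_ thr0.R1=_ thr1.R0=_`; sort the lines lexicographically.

thr0.R0=0 thr0.R1=0 thr1.R0=0
thr0.R0=0 thr0.R1=0 thr1.R0=2
thr0.R0=0 thr0.R1=1 thr1.R0=0
thr0.R0=0 thr0.R1=1 thr1.R0=2
thr0.R0=1 thr0.R1=1 thr1.R0=0
thr0.R0=1 thr0.R1=1 thr1.R0=2

outcome vector order: (thr0.R0,thr0.R1,thr1.R0)
|TSO outcomes| = 6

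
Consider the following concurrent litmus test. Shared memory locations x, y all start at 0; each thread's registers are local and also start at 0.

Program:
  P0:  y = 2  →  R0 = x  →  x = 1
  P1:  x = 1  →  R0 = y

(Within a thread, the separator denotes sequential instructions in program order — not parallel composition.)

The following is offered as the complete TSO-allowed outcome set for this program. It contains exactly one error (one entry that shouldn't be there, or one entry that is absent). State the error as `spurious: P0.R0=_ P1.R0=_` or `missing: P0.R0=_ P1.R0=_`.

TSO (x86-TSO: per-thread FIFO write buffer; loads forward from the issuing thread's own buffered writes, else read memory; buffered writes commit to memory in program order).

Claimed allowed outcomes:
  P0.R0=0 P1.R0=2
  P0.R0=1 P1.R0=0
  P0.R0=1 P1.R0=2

outcome vector order: (P0.R0,P1.R0)
under TSO → 0/0, 0/2, 1/0, 1/2
TSO∖claimed = {0/0}

missing: P0.R0=0 P1.R0=0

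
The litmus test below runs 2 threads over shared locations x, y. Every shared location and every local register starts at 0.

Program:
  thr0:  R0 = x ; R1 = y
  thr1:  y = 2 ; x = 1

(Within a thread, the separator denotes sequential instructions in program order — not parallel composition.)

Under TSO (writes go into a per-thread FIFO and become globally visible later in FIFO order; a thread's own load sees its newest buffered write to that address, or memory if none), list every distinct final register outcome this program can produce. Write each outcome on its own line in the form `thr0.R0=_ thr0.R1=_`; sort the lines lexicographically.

outcome vector order: (thr0.R0,thr0.R1)
|TSO outcomes| = 3

thr0.R0=0 thr0.R1=0
thr0.R0=0 thr0.R1=2
thr0.R0=1 thr0.R1=2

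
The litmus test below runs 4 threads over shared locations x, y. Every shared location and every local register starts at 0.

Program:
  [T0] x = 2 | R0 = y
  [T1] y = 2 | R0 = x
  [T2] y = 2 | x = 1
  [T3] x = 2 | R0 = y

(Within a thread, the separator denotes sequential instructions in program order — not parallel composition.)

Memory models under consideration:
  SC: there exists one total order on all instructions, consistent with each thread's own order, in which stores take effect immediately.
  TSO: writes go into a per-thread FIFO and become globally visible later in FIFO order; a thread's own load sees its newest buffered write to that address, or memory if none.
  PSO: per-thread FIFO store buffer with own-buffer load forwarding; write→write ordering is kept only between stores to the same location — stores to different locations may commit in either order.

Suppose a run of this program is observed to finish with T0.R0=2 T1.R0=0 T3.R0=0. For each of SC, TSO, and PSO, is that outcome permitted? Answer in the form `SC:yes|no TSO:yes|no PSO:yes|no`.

outcome vector order: (T0.R0,T1.R0,T3.R0)
SC (9): 0/1/0, 0/1/2, 0/2/0, 0/2/2, 2/0/2, 2/1/0, 2/1/2, 2/2/0, 2/2/2
TSO (12): 0/0/0, 0/0/2, 0/1/0, 0/1/2, 0/2/0, 0/2/2, 2/0/0, 2/0/2, 2/1/0, 2/1/2, 2/2/0, 2/2/2
PSO (12): 0/0/0, 0/0/2, 0/1/0, 0/1/2, 0/2/0, 0/2/2, 2/0/0, 2/0/2, 2/1/0, 2/1/2, 2/2/0, 2/2/2
target 2/0/0 ∈ {TSO,PSO}

SC:no TSO:yes PSO:yes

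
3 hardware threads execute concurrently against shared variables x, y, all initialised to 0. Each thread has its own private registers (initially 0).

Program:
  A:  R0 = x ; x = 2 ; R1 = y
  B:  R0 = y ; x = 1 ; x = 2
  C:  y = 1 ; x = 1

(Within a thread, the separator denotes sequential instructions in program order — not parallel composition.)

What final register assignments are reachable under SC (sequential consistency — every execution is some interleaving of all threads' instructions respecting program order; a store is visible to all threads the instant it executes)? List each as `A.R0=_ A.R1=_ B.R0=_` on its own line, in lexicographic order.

outcome vector order: (A.R0,A.R1,B.R0)
|SC outcomes| = 10

A.R0=0 A.R1=0 B.R0=0
A.R0=0 A.R1=0 B.R0=1
A.R0=0 A.R1=1 B.R0=0
A.R0=0 A.R1=1 B.R0=1
A.R0=1 A.R1=0 B.R0=0
A.R0=1 A.R1=1 B.R0=0
A.R0=1 A.R1=1 B.R0=1
A.R0=2 A.R1=0 B.R0=0
A.R0=2 A.R1=1 B.R0=0
A.R0=2 A.R1=1 B.R0=1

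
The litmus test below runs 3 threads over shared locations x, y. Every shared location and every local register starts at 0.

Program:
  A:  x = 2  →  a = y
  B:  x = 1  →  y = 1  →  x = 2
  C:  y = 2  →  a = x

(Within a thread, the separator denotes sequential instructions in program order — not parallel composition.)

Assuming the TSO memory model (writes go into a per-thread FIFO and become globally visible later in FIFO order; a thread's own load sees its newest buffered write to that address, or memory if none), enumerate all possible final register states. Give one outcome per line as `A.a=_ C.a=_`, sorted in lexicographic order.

A.a=0 C.a=0
A.a=0 C.a=1
A.a=0 C.a=2
A.a=1 C.a=0
A.a=1 C.a=1
A.a=1 C.a=2
A.a=2 C.a=0
A.a=2 C.a=1
A.a=2 C.a=2

outcome vector order: (A.a,C.a)
|TSO outcomes| = 9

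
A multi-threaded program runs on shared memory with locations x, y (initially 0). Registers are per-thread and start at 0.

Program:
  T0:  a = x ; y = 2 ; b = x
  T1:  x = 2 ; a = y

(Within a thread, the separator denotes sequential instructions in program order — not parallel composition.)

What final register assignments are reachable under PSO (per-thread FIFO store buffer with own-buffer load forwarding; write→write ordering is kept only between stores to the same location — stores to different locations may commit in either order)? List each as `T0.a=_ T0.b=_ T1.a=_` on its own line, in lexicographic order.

outcome vector order: (T0.a,T0.b,T1.a)
|PSO outcomes| = 6

T0.a=0 T0.b=0 T1.a=0
T0.a=0 T0.b=0 T1.a=2
T0.a=0 T0.b=2 T1.a=0
T0.a=0 T0.b=2 T1.a=2
T0.a=2 T0.b=2 T1.a=0
T0.a=2 T0.b=2 T1.a=2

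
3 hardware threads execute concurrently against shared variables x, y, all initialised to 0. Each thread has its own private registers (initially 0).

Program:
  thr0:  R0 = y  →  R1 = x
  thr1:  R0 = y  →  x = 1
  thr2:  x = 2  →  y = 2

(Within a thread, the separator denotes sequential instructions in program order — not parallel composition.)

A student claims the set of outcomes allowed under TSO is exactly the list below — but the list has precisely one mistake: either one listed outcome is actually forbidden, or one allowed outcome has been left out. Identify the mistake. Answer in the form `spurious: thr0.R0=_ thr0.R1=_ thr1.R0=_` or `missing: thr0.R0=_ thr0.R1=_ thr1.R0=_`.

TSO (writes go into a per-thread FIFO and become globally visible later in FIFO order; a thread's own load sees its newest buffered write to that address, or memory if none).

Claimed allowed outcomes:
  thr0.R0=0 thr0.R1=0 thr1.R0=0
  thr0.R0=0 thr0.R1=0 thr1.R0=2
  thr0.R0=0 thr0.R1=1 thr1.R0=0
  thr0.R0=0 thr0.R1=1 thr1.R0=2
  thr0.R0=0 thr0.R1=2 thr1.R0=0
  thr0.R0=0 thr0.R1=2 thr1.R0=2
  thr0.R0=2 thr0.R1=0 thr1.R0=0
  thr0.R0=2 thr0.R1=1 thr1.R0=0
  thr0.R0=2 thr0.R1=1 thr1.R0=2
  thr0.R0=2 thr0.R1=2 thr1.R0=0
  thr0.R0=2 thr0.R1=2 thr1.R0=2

outcome vector order: (thr0.R0,thr0.R1,thr1.R0)
TSO (10): <0 0 0>; <0 0 2>; <0 1 0>; <0 1 2>; <0 2 0>; <0 2 2>; <2 1 0>; <2 1 2>; <2 2 0>; <2 2 2>
claimed∖TSO = {<2 0 0>}

spurious: thr0.R0=2 thr0.R1=0 thr1.R0=0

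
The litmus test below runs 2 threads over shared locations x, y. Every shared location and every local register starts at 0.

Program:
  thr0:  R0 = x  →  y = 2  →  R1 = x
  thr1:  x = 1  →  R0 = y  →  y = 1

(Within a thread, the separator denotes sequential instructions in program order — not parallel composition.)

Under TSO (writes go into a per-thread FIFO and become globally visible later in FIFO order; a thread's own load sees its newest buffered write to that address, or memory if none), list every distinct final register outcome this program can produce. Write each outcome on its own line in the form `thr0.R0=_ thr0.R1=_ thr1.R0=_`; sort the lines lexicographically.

outcome vector order: (thr0.R0,thr0.R1,thr1.R0)
|TSO outcomes| = 6

thr0.R0=0 thr0.R1=0 thr1.R0=0
thr0.R0=0 thr0.R1=0 thr1.R0=2
thr0.R0=0 thr0.R1=1 thr1.R0=0
thr0.R0=0 thr0.R1=1 thr1.R0=2
thr0.R0=1 thr0.R1=1 thr1.R0=0
thr0.R0=1 thr0.R1=1 thr1.R0=2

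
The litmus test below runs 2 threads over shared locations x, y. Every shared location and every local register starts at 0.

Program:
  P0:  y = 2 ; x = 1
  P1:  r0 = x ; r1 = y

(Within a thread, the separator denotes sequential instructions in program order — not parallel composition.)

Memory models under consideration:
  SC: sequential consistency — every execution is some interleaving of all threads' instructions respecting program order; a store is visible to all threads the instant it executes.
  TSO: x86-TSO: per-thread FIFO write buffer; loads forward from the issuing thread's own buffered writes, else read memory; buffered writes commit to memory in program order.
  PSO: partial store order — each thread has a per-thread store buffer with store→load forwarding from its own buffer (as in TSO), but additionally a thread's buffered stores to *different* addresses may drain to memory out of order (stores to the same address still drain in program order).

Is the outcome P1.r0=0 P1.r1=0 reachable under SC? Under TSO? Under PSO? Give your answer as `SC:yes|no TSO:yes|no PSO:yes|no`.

outcome vector order: (P1.r0,P1.r1)
SC (3): 00, 02, 12
TSO (3): 00, 02, 12
PSO (4): 00, 02, 10, 12
target 00 ∈ {SC,TSO,PSO}

SC:yes TSO:yes PSO:yes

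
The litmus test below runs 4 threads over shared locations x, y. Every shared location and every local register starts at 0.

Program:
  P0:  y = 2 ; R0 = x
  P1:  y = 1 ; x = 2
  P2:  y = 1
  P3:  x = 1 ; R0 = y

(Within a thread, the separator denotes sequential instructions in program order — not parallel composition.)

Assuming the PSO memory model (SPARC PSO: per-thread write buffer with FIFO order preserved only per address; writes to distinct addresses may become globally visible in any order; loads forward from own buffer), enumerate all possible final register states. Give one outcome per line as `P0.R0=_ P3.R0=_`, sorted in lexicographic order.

P0.R0=0 P3.R0=0
P0.R0=0 P3.R0=1
P0.R0=0 P3.R0=2
P0.R0=1 P3.R0=0
P0.R0=1 P3.R0=1
P0.R0=1 P3.R0=2
P0.R0=2 P3.R0=0
P0.R0=2 P3.R0=1
P0.R0=2 P3.R0=2

outcome vector order: (P0.R0,P3.R0)
|PSO outcomes| = 9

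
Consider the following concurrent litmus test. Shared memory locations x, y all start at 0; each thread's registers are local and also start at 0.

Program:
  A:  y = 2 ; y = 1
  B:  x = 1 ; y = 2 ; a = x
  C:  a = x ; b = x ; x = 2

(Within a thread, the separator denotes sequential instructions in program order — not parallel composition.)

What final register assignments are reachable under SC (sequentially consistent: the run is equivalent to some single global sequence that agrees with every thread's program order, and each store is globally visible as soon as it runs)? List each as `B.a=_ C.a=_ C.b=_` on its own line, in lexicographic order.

outcome vector order: (B.a,C.a,C.b)
|SC outcomes| = 6

B.a=1 C.a=0 C.b=0
B.a=1 C.a=0 C.b=1
B.a=1 C.a=1 C.b=1
B.a=2 C.a=0 C.b=0
B.a=2 C.a=0 C.b=1
B.a=2 C.a=1 C.b=1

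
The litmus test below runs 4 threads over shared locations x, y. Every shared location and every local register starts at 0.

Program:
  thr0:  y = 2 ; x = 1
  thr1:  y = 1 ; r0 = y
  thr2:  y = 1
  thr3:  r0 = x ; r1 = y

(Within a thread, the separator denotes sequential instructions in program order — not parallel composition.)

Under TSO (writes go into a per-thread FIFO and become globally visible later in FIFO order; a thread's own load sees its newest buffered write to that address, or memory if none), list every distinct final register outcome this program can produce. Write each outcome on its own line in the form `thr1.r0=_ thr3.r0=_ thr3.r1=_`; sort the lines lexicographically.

outcome vector order: (thr1.r0,thr3.r0,thr3.r1)
|TSO outcomes| = 10

thr1.r0=1 thr3.r0=0 thr3.r1=0
thr1.r0=1 thr3.r0=0 thr3.r1=1
thr1.r0=1 thr3.r0=0 thr3.r1=2
thr1.r0=1 thr3.r0=1 thr3.r1=1
thr1.r0=1 thr3.r0=1 thr3.r1=2
thr1.r0=2 thr3.r0=0 thr3.r1=0
thr1.r0=2 thr3.r0=0 thr3.r1=1
thr1.r0=2 thr3.r0=0 thr3.r1=2
thr1.r0=2 thr3.r0=1 thr3.r1=1
thr1.r0=2 thr3.r0=1 thr3.r1=2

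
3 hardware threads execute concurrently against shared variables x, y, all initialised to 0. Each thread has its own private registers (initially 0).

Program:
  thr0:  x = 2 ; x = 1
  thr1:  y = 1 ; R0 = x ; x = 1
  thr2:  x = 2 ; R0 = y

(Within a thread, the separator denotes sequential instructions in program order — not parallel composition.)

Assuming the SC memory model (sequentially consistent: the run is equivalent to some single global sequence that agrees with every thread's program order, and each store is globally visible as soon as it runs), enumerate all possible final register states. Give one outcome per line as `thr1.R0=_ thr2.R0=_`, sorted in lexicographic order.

thr1.R0=0 thr2.R0=1
thr1.R0=1 thr2.R0=0
thr1.R0=1 thr2.R0=1
thr1.R0=2 thr2.R0=0
thr1.R0=2 thr2.R0=1

outcome vector order: (thr1.R0,thr2.R0)
|SC outcomes| = 5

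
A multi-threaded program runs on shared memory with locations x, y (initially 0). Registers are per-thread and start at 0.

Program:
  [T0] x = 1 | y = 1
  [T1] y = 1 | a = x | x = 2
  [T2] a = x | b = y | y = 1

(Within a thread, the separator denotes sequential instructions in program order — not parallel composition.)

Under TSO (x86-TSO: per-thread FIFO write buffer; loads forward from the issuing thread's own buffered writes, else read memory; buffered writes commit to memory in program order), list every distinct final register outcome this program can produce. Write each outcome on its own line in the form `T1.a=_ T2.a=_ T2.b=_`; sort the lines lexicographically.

outcome vector order: (T1.a,T2.a,T2.b)
|TSO outcomes| = 10

T1.a=0 T2.a=0 T2.b=0
T1.a=0 T2.a=0 T2.b=1
T1.a=0 T2.a=1 T2.b=0
T1.a=0 T2.a=1 T2.b=1
T1.a=0 T2.a=2 T2.b=1
T1.a=1 T2.a=0 T2.b=0
T1.a=1 T2.a=0 T2.b=1
T1.a=1 T2.a=1 T2.b=0
T1.a=1 T2.a=1 T2.b=1
T1.a=1 T2.a=2 T2.b=1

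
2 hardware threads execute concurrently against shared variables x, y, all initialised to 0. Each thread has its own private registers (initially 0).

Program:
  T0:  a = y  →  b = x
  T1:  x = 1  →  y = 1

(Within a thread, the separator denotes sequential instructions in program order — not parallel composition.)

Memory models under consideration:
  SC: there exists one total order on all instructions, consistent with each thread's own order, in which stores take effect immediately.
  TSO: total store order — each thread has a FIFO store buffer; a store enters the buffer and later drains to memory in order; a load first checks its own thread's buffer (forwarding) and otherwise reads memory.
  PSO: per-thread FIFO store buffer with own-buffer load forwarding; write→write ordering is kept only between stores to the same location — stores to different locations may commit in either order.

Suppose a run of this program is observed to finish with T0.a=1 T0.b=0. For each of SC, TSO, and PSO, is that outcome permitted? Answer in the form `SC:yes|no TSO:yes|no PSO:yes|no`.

SC:no TSO:no PSO:yes

outcome vector order: (T0.a,T0.b)
under SC → 00; 01; 11
under TSO → 00; 01; 11
under PSO → 00; 01; 10; 11
target 10 ∈ {PSO}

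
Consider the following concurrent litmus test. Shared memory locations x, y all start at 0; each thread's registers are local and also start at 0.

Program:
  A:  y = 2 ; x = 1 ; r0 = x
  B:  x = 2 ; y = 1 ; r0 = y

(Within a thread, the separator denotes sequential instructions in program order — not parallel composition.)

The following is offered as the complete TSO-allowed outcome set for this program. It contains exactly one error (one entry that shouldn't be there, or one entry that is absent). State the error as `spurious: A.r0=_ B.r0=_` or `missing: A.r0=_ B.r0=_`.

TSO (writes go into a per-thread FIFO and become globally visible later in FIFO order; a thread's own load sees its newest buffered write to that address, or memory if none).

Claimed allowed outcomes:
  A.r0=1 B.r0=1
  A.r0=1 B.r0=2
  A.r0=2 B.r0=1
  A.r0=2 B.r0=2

spurious: A.r0=2 B.r0=2

outcome vector order: (A.r0,B.r0)
TSO: 3 outcomes — {<1 1>; <1 2>; <2 1>}
claimed∖TSO = {<2 2>}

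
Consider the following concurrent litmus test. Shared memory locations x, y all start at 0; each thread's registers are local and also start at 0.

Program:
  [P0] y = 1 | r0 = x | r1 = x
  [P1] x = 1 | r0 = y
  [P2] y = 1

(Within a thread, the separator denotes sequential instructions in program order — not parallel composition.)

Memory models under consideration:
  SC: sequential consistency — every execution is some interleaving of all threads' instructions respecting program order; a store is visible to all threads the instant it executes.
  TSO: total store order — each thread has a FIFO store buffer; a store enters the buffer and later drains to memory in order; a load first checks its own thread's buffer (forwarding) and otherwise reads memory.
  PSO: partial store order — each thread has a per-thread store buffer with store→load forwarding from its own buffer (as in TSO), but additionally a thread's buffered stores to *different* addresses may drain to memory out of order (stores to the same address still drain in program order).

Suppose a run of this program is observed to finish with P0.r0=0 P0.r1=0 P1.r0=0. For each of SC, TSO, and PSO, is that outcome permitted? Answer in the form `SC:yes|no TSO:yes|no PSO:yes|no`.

SC:no TSO:yes PSO:yes

outcome vector order: (P0.r0,P0.r1,P1.r0)
under SC → 001, 011, 110, 111
under TSO → 000, 001, 010, 011, 110, 111
under PSO → 000, 001, 010, 011, 110, 111
target 000 ∈ {TSO,PSO}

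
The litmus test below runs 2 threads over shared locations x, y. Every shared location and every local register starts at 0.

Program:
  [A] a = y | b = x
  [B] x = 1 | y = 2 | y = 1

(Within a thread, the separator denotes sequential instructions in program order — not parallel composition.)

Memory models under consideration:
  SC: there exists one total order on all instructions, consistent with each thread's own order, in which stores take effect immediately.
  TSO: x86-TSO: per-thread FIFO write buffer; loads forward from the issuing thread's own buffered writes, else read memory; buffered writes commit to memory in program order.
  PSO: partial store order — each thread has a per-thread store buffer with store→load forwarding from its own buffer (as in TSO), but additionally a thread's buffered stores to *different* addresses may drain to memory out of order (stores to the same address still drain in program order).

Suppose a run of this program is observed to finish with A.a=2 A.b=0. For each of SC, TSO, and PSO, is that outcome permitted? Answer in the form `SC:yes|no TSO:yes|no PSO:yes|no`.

SC:no TSO:no PSO:yes

outcome vector order: (A.a,A.b)
under SC → <0 0> <0 1> <1 1> <2 1>
under TSO → <0 0> <0 1> <1 1> <2 1>
under PSO → <0 0> <0 1> <1 0> <1 1> <2 0> <2 1>
target <2 0> ∈ {PSO}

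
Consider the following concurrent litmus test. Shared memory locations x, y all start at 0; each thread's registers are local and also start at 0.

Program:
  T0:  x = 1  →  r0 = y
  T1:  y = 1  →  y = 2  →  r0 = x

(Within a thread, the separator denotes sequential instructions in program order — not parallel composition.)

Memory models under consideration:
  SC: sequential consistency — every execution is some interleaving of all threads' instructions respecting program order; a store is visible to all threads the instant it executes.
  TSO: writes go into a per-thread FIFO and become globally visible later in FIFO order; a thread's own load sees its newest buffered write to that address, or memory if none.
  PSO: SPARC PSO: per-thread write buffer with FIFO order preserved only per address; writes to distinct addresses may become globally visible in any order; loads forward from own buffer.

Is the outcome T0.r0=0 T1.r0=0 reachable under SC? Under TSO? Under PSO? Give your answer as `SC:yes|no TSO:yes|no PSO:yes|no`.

SC:no TSO:yes PSO:yes

outcome vector order: (T0.r0,T1.r0)
[SC] allowed = {0/1; 1/1; 2/0; 2/1}
[TSO] allowed = {0/0; 0/1; 1/0; 1/1; 2/0; 2/1}
[PSO] allowed = {0/0; 0/1; 1/0; 1/1; 2/0; 2/1}
target 0/0 ∈ {TSO,PSO}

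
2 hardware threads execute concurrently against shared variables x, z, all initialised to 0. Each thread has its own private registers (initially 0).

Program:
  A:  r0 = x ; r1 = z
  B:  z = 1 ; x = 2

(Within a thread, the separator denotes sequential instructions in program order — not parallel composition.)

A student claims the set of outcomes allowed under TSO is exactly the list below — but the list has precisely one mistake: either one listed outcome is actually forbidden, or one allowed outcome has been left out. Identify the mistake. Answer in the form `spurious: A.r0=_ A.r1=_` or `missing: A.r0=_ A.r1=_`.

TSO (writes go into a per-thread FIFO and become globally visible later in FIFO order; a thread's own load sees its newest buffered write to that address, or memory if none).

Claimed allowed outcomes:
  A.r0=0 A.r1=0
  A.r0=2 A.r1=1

missing: A.r0=0 A.r1=1

outcome vector order: (A.r0,A.r1)
[TSO] allowed = {(0,0) (0,1) (2,1)}
TSO∖claimed = {(0,1)}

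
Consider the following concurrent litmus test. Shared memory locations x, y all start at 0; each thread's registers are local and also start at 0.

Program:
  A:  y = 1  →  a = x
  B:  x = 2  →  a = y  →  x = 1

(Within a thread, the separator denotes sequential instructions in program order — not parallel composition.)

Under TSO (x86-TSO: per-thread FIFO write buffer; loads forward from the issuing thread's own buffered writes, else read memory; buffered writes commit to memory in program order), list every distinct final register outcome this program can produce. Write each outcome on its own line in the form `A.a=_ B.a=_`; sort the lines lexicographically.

outcome vector order: (A.a,B.a)
|TSO outcomes| = 6

A.a=0 B.a=0
A.a=0 B.a=1
A.a=1 B.a=0
A.a=1 B.a=1
A.a=2 B.a=0
A.a=2 B.a=1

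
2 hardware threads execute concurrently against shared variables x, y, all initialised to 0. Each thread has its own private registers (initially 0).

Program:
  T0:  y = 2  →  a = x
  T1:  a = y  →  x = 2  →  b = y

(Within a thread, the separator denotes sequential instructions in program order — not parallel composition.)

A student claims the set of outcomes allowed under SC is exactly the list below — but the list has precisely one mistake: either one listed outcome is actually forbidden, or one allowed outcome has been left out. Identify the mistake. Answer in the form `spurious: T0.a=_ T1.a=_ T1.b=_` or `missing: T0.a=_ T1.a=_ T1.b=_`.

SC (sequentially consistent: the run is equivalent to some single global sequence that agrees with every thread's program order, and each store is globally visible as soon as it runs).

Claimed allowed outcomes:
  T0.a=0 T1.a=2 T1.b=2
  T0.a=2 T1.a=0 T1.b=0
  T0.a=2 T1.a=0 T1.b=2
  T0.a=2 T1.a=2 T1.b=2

missing: T0.a=0 T1.a=0 T1.b=2

outcome vector order: (T0.a,T1.a,T1.b)
[SC] allowed = {<0 0 2> <0 2 2> <2 0 0> <2 0 2> <2 2 2>}
SC∖claimed = {<0 0 2>}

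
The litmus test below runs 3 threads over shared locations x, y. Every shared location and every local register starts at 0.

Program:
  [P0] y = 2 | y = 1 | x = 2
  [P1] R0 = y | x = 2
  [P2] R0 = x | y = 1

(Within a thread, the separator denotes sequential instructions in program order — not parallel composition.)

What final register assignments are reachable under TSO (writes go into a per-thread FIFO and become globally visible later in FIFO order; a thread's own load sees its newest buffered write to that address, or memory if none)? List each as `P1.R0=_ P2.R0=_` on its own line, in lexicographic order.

outcome vector order: (P1.R0,P2.R0)
|TSO outcomes| = 6

P1.R0=0 P2.R0=0
P1.R0=0 P2.R0=2
P1.R0=1 P2.R0=0
P1.R0=1 P2.R0=2
P1.R0=2 P2.R0=0
P1.R0=2 P2.R0=2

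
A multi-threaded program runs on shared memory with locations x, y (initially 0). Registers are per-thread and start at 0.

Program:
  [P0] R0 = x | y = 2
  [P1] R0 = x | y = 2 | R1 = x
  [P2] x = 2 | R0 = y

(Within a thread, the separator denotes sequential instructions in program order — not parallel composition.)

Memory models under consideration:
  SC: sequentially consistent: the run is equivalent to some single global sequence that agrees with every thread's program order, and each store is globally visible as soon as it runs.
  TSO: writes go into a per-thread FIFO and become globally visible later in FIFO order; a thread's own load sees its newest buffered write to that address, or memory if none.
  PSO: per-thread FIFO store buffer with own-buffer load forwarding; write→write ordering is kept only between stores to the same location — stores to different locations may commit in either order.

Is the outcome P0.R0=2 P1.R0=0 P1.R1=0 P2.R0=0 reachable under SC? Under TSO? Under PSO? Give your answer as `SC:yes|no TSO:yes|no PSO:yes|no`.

SC:no TSO:yes PSO:yes

outcome vector order: (P0.R0,P1.R0,P1.R1,P2.R0)
SC: 10 outcomes — {0/0/0/2 0/0/2/0 0/0/2/2 0/2/2/0 0/2/2/2 2/0/0/2 2/0/2/0 2/0/2/2 2/2/2/0 2/2/2/2}
TSO: 12 outcomes — {0/0/0/0 0/0/0/2 0/0/2/0 0/0/2/2 0/2/2/0 0/2/2/2 2/0/0/0 2/0/0/2 2/0/2/0 2/0/2/2 2/2/2/0 2/2/2/2}
PSO: 12 outcomes — {0/0/0/0 0/0/0/2 0/0/2/0 0/0/2/2 0/2/2/0 0/2/2/2 2/0/0/0 2/0/0/2 2/0/2/0 2/0/2/2 2/2/2/0 2/2/2/2}
target 2/0/0/0 ∈ {TSO,PSO}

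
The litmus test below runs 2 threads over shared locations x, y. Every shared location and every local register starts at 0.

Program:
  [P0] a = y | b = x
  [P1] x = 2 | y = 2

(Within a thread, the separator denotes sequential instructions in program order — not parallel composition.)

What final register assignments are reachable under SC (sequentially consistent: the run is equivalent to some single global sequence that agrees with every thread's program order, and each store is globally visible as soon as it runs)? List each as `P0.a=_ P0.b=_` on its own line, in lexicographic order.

P0.a=0 P0.b=0
P0.a=0 P0.b=2
P0.a=2 P0.b=2

outcome vector order: (P0.a,P0.b)
|SC outcomes| = 3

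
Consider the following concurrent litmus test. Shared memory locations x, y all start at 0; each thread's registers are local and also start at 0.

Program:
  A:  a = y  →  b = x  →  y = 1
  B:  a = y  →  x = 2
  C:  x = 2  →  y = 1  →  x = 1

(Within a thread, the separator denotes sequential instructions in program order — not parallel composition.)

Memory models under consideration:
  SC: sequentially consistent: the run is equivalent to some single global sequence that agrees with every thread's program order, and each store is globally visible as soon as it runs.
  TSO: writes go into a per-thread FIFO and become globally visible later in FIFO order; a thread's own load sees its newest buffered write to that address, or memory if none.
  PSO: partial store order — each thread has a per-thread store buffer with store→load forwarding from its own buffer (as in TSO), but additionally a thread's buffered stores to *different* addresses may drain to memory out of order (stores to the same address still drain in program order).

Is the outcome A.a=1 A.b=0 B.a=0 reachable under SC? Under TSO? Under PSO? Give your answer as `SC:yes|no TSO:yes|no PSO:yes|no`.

outcome vector order: (A.a,A.b,B.a)
SC (10): <0 0 0>, <0 0 1>, <0 1 0>, <0 1 1>, <0 2 0>, <0 2 1>, <1 1 0>, <1 1 1>, <1 2 0>, <1 2 1>
TSO (10): <0 0 0>, <0 0 1>, <0 1 0>, <0 1 1>, <0 2 0>, <0 2 1>, <1 1 0>, <1 1 1>, <1 2 0>, <1 2 1>
PSO (12): <0 0 0>, <0 0 1>, <0 1 0>, <0 1 1>, <0 2 0>, <0 2 1>, <1 0 0>, <1 0 1>, <1 1 0>, <1 1 1>, <1 2 0>, <1 2 1>
target <1 0 0> ∈ {PSO}

SC:no TSO:no PSO:yes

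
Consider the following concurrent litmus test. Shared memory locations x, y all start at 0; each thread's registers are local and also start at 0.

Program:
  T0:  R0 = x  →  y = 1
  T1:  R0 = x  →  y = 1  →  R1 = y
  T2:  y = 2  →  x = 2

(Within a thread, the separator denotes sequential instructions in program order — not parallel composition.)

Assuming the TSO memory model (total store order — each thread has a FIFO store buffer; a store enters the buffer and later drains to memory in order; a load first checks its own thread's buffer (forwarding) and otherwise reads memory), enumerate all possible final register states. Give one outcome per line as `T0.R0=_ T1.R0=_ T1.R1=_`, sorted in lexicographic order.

outcome vector order: (T0.R0,T1.R0,T1.R1)
|TSO outcomes| = 6

T0.R0=0 T1.R0=0 T1.R1=1
T0.R0=0 T1.R0=0 T1.R1=2
T0.R0=0 T1.R0=2 T1.R1=1
T0.R0=2 T1.R0=0 T1.R1=1
T0.R0=2 T1.R0=0 T1.R1=2
T0.R0=2 T1.R0=2 T1.R1=1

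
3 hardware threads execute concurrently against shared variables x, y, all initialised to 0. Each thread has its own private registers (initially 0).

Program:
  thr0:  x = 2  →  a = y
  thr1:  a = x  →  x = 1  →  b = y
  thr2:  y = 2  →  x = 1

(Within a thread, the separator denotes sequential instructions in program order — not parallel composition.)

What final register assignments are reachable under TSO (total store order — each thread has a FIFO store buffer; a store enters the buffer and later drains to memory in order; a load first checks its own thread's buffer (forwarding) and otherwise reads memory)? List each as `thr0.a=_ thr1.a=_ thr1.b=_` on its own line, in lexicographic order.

outcome vector order: (thr0.a,thr1.a,thr1.b)
|TSO outcomes| = 10

thr0.a=0 thr1.a=0 thr1.b=0
thr0.a=0 thr1.a=0 thr1.b=2
thr0.a=0 thr1.a=1 thr1.b=2
thr0.a=0 thr1.a=2 thr1.b=0
thr0.a=0 thr1.a=2 thr1.b=2
thr0.a=2 thr1.a=0 thr1.b=0
thr0.a=2 thr1.a=0 thr1.b=2
thr0.a=2 thr1.a=1 thr1.b=2
thr0.a=2 thr1.a=2 thr1.b=0
thr0.a=2 thr1.a=2 thr1.b=2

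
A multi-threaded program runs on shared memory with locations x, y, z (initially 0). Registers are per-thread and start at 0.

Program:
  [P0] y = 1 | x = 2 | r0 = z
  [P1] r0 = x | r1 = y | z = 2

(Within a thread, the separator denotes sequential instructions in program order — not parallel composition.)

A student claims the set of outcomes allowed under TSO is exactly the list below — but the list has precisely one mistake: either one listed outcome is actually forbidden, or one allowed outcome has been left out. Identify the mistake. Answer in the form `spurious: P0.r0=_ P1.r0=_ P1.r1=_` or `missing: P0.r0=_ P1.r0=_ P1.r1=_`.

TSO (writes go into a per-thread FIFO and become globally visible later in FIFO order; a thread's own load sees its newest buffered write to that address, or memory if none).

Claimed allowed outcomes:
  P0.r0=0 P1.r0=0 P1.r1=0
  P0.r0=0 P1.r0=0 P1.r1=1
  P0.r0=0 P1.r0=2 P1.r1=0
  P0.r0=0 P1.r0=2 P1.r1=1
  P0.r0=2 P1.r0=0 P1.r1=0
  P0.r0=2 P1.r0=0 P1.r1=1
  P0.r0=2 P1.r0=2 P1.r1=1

outcome vector order: (P0.r0,P1.r0,P1.r1)
TSO: 6 outcomes — {<0 0 0>, <0 0 1>, <0 2 1>, <2 0 0>, <2 0 1>, <2 2 1>}
claimed∖TSO = {<0 2 0>}

spurious: P0.r0=0 P1.r0=2 P1.r1=0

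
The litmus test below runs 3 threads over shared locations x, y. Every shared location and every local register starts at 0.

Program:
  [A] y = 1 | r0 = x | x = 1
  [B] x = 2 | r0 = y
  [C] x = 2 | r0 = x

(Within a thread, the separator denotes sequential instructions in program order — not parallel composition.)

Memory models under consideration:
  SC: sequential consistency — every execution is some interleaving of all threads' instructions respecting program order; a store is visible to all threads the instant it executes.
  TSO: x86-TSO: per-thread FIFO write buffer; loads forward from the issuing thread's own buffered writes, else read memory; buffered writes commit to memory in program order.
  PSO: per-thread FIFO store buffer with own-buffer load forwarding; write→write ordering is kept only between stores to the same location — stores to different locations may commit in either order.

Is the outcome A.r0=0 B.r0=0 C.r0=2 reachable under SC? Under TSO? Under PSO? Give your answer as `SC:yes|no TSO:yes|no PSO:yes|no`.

SC:no TSO:yes PSO:yes

outcome vector order: (A.r0,B.r0,C.r0)
[SC] allowed = {0/1/1, 0/1/2, 2/0/1, 2/0/2, 2/1/1, 2/1/2}
[TSO] allowed = {0/0/1, 0/0/2, 0/1/1, 0/1/2, 2/0/1, 2/0/2, 2/1/1, 2/1/2}
[PSO] allowed = {0/0/1, 0/0/2, 0/1/1, 0/1/2, 2/0/1, 2/0/2, 2/1/1, 2/1/2}
target 0/0/2 ∈ {TSO,PSO}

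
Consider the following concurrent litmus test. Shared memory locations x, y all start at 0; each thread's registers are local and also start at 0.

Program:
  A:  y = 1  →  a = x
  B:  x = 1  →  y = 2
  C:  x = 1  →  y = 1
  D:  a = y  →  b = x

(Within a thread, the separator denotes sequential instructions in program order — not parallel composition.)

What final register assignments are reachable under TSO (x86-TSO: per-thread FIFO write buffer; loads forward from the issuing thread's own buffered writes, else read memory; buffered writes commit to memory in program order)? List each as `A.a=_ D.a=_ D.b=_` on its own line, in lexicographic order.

A.a=0 D.a=0 D.b=0
A.a=0 D.a=0 D.b=1
A.a=0 D.a=1 D.b=0
A.a=0 D.a=1 D.b=1
A.a=0 D.a=2 D.b=1
A.a=1 D.a=0 D.b=0
A.a=1 D.a=0 D.b=1
A.a=1 D.a=1 D.b=0
A.a=1 D.a=1 D.b=1
A.a=1 D.a=2 D.b=1

outcome vector order: (A.a,D.a,D.b)
|TSO outcomes| = 10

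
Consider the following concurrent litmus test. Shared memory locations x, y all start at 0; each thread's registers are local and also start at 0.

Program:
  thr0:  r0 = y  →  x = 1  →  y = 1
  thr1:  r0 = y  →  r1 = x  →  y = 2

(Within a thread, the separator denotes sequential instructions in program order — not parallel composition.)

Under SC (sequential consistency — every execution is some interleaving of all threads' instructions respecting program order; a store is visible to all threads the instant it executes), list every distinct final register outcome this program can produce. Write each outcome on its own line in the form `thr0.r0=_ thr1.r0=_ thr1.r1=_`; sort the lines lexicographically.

thr0.r0=0 thr1.r0=0 thr1.r1=0
thr0.r0=0 thr1.r0=0 thr1.r1=1
thr0.r0=0 thr1.r0=1 thr1.r1=1
thr0.r0=2 thr1.r0=0 thr1.r1=0

outcome vector order: (thr0.r0,thr1.r0,thr1.r1)
|SC outcomes| = 4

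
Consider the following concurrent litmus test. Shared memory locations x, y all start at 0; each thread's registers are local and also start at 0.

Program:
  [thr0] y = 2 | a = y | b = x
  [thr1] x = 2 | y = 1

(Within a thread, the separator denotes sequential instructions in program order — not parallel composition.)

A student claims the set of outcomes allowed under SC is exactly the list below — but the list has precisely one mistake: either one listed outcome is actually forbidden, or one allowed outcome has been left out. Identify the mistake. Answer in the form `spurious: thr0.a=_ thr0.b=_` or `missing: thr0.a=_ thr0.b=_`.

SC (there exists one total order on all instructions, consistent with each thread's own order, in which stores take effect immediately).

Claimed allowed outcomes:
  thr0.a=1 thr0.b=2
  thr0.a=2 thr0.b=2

missing: thr0.a=2 thr0.b=0

outcome vector order: (thr0.a,thr0.b)
SC (3): <1 2>; <2 0>; <2 2>
SC∖claimed = {<2 0>}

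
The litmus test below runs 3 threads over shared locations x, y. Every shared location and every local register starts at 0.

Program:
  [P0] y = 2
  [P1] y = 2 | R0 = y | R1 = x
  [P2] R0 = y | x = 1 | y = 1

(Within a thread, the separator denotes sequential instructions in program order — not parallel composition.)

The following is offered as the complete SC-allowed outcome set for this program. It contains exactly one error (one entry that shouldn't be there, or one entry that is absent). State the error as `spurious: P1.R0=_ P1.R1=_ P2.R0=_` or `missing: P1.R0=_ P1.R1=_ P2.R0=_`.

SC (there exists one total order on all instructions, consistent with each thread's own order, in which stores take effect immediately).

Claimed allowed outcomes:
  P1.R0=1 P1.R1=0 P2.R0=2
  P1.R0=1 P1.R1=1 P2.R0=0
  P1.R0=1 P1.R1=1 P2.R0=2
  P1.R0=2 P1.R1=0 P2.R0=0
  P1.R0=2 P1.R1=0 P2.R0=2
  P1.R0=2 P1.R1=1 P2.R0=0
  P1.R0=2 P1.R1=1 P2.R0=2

outcome vector order: (P1.R0,P1.R1,P2.R0)
SC (6): 110 112 200 202 210 212
claimed∖SC = {102}

spurious: P1.R0=1 P1.R1=0 P2.R0=2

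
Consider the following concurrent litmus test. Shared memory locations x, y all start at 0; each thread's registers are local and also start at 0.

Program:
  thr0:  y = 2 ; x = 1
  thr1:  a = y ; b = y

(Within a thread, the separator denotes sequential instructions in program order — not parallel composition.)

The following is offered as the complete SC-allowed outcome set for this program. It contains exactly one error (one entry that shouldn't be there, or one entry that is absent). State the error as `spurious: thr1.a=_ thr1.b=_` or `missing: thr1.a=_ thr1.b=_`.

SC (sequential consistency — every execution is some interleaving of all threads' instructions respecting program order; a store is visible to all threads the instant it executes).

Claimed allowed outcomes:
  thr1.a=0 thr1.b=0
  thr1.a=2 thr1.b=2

outcome vector order: (thr1.a,thr1.b)
SC (3): (0,0), (0,2), (2,2)
SC∖claimed = {(0,2)}

missing: thr1.a=0 thr1.b=2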